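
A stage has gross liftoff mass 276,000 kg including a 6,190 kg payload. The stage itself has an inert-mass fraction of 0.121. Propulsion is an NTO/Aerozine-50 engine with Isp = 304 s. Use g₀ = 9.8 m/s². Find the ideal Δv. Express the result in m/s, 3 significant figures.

Stage wet mass = m₀ − payload = 276,000 − 6,190 = 269,810 kg.
Stage dry mass = ε × stage wet mass = 0.121 × 269,810 = 32,647 kg.
Burnout mass m_f = stage dry + payload = 32,647 + 6,190 = 38,837 kg.
v_e = Isp · g₀ = 304 × 9.8 = 2979.2 m/s.
From the ideal rocket equation, Δv = v_e · ln(276,000/38,837) = 2979.2 × ln(7.107) = 2979.2 × 1.9610 ≈ 5842 m/s.

Δv ≈ 5840 m/s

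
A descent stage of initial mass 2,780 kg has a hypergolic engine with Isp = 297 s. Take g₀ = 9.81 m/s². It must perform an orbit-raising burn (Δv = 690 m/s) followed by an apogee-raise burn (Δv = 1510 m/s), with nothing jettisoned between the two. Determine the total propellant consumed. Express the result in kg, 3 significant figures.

total propellant consumed ≈ 1470 kg

v_e = Isp · g₀ = 297 × 9.81 = 2913.6 m/s.
After the first burn: m = 2780 × exp(−690/2913.6) = 2780 × 0.78913 = 2,193.78 kg.
After the second burn: m = 2,193.78 × exp(−1510/2913.6) = 2,193.78 × 0.59555 = 1,306.51 kg.
Total propellant = m₀ − m_final = 2780 − 1,306.51 = 1,473.49 kg.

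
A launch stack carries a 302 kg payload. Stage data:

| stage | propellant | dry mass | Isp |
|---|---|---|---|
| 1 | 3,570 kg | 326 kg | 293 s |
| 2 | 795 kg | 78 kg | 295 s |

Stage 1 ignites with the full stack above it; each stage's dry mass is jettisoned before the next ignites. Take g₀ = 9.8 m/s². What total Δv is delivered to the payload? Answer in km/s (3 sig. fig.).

Ignition mass of stage 1 = 3,570+326 + 795+78 + 302 = 5,071 kg.
Stage 1: m₀ = 5,071 kg, m_f = 5,071 − 3,570 = 1,501 kg; Δv = 293×9.8×ln(3.378) = 2871.4×1.2174 ≈ 3496 m/s.
Stage 2: m₀ = 1,175 kg, m_f = 1,175 − 795 = 380 kg; Δv = 295×9.8×ln(3.092) = 2891.0×1.1289 ≈ 3264 m/s.
Total Δv = 3496 + 3264 = 6760 m/s.

Δv ≈ 6.76 km/s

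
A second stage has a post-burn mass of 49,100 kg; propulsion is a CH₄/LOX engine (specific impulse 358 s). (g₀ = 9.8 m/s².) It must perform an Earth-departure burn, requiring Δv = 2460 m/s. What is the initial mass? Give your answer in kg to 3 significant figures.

v_e = Isp · g₀ = 358 × 9.8 = 3508.4 m/s.
From the ideal rocket equation, m₀/m_f = exp(Δv / v_e) = exp(2460 / 3508.4) = exp(0.7012) = 2.0161.
m₀ = m_f × 2.0161 = 49,100 × 2.0161 = 98,990.5 kg.

initial mass ≈ 99000 kg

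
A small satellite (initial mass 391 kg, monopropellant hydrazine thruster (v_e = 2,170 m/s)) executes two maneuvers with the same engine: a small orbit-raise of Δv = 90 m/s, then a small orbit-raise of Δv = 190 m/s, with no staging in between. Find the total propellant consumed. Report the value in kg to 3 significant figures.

total propellant consumed ≈ 47.3 kg

After the first burn: m = 391 × exp(−90/2170.0) = 391 × 0.95937 = 375.114 kg.
After the second burn: m = 375.114 × exp(−190/2170.0) = 375.114 × 0.91617 = 343.668 kg.
Total propellant = m₀ − m_final = 391 − 343.668 = 47.332 kg.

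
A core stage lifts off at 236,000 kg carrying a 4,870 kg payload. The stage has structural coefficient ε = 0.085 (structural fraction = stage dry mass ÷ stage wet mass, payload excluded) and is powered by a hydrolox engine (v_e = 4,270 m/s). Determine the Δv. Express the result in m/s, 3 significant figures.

Δv ≈ 9670 m/s

Stage wet mass = m₀ − payload = 236,000 − 4,870 = 231,130 kg.
Stage dry mass = ε × stage wet mass = 0.085 × 231,130 = 19,646.1 kg.
Burnout mass m_f = stage dry + payload = 19,646.1 + 4,870 = 24,516.1 kg.
Using Δv = v_e ln(m₀/m_f): Δv = v_e · ln(236,000/24,516.1) = 4270.0 × ln(9.626) = 4270.0 × 2.2645 ≈ 9669 m/s.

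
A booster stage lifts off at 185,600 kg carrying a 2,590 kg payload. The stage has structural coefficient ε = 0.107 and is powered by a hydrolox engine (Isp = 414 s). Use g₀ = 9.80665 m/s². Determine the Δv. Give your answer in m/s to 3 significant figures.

Δv ≈ 8630 m/s

Stage wet mass = m₀ − payload = 185,600 − 2,590 = 183,010 kg.
Stage dry mass = ε × stage wet mass = 0.107 × 183,010 = 19,582.1 kg.
Burnout mass m_f = stage dry + payload = 19,582.1 + 2,590 = 22,172.1 kg.
v_e = Isp · g₀ = 414 × 9.80665 = 4060.0 m/s.
By the Tsiolkovsky rocket equation, Δv = v_e · ln(185,600/22,172.1) = 4060.0 × ln(8.371) = 4060.0 × 2.1248 ≈ 8626 m/s.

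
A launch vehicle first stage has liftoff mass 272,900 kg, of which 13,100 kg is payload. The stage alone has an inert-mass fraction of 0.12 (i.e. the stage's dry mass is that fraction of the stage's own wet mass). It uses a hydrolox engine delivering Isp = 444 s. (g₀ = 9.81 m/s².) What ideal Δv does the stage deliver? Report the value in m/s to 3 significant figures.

Stage wet mass = m₀ − payload = 272,900 − 13,100 = 259,800 kg.
Stage dry mass = ε × stage wet mass = 0.12 × 259,800 = 31,176 kg.
Burnout mass m_f = stage dry + payload = 31,176 + 13,100 = 44,276 kg.
v_e = Isp · g₀ = 444 × 9.81 = 4355.6 m/s.
From the ideal rocket equation, Δv = v_e · ln(272,900/44,276) = 4355.6 × ln(6.164) = 4355.6 × 1.8187 ≈ 7921 m/s.

Δv ≈ 7920 m/s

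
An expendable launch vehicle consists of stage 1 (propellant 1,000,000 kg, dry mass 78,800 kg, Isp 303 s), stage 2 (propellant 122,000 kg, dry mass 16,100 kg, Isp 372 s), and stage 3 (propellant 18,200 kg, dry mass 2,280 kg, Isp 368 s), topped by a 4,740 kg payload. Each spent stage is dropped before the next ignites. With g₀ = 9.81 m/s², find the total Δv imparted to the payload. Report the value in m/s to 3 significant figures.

Ignition mass of stage 1 = 1,000,000+78,800 + 122,000+16,100 + 18,200+2,280 + 4,740 = 1,242,120 kg.
Stage 1: m₀ = 1,242,120 kg, m_f = 1,242,120 − 1,000,000 = 242,120 kg; Δv = 303×9.81×ln(5.13) = 2972.4×1.6351 ≈ 4860 m/s.
Stage 2: m₀ = 163,320 kg, m_f = 163,320 − 122,000 = 41,320 kg; Δv = 372×9.81×ln(3.953) = 3649.3×1.3744 ≈ 5015 m/s.
Stage 3: m₀ = 25,220 kg, m_f = 25,220 − 18,200 = 7,020 kg; Δv = 368×9.81×ln(3.593) = 3610.1×1.2789 ≈ 4617 m/s.
Total Δv = 4860 + 5015 + 4617 = 14492 m/s.

Δv ≈ 14500 m/s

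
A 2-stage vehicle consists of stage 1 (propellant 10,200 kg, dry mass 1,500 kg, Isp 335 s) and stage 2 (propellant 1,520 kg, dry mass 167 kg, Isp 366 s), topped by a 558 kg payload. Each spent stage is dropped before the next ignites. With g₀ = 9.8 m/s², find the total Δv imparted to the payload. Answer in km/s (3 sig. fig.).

Ignition mass of stage 1 = 10,200+1,500 + 1,520+167 + 558 = 13,945 kg.
Stage 1: m₀ = 13,945 kg, m_f = 13,945 − 10,200 = 3,745 kg; Δv = 335×9.8×ln(3.724) = 3283.0×1.3147 ≈ 4316 m/s.
Stage 2: m₀ = 2,245 kg, m_f = 2,245 − 1,520 = 725 kg; Δv = 366×9.8×ln(3.097) = 3586.8×1.1303 ≈ 4054 m/s.
Total Δv = 4316 + 4054 = 8370 m/s.

Δv ≈ 8.37 km/s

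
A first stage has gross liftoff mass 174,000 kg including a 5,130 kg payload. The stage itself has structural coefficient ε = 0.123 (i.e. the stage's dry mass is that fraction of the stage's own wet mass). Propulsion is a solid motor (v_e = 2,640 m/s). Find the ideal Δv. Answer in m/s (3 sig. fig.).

Δv ≈ 5030 m/s

Stage wet mass = m₀ − payload = 174,000 − 5,130 = 168,870 kg.
Stage dry mass = ε × stage wet mass = 0.123 × 168,870 = 20,771 kg.
Burnout mass m_f = stage dry + payload = 20,771 + 5,130 = 25,901 kg.
Rocket equation: Δv = v_e · ln(174,000/25,901) = 2640.0 × ln(6.718) = 2640.0 × 1.9048 ≈ 5029 m/s.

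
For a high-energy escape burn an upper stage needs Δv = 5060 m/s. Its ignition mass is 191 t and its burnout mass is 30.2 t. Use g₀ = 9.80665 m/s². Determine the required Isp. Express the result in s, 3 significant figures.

ln(m₀/m_f) = ln(191000/30200) = ln(6.325) = 1.8444.
Using Δv = v_e ln(m₀/m_f): v_e = Δv / ln(m₀/m_f) = 5060 / 1.8444 = 2743.4 m/s.
Isp = v_e / g₀ = 2743.4 / 9.80665 = 279.7 s.

Isp ≈ 280 s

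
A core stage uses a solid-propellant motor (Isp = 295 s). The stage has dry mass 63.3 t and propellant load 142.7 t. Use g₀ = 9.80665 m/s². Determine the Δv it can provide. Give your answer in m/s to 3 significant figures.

Δv ≈ 3410 m/s

v_e = Isp · g₀ = 295 × 9.80665 = 2893.0 m/s.
m₀ = m_dry + m_prop = 63.3 + 142.7 = 206 t.
Δv = v_e · ln(m₀/m_f) = 2893.0 × ln(3.254) = 2893.0 × 1.1800 ≈ 3413.7 m/s.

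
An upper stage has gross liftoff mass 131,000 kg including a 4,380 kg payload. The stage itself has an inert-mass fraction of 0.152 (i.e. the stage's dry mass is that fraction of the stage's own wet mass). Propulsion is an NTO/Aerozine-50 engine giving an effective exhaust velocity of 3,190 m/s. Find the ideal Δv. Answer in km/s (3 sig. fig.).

Δv ≈ 5.46 km/s

Stage wet mass = m₀ − payload = 131,000 − 4,380 = 126,620 kg.
Stage dry mass = ε × stage wet mass = 0.152 × 126,620 = 19,246.2 kg.
Burnout mass m_f = stage dry + payload = 19,246.2 + 4,380 = 23,626.2 kg.
Using Δv = v_e ln(m₀/m_f): Δv = v_e · ln(131,000/23,626.2) = 3190.0 × ln(5.545) = 3190.0 × 1.7128 ≈ 5464 m/s.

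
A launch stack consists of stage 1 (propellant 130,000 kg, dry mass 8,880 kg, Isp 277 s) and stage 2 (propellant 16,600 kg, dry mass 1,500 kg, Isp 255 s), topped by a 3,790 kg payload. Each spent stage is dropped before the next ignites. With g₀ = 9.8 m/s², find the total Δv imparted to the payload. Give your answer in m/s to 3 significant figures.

Δv ≈ 8040 m/s

Ignition mass of stage 1 = 130,000+8,880 + 16,600+1,500 + 3,790 = 160,770 kg.
Stage 1: m₀ = 160,770 kg, m_f = 160,770 − 130,000 = 30,770 kg; Δv = 277×9.8×ln(5.225) = 2714.6×1.6534 ≈ 4488 m/s.
Stage 2: m₀ = 21,890 kg, m_f = 21,890 − 16,600 = 5,290 kg; Δv = 255×9.8×ln(4.138) = 2499.0×1.4202 ≈ 3549 m/s.
Total Δv = 4488 + 3549 = 8037 m/s.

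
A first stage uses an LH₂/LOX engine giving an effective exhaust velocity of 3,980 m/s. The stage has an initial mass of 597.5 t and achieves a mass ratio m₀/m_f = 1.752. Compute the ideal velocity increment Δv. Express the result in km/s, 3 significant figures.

Δv ≈ 2.23 km/s

Δv = v_e · ln(1.752) = 3980.0 × 0.5608 ≈ 2231.8 m/s.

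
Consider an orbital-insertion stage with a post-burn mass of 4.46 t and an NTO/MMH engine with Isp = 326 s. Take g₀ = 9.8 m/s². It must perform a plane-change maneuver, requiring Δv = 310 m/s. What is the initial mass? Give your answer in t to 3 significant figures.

v_e = Isp · g₀ = 326 × 9.8 = 3194.8 m/s.
By the Tsiolkovsky rocket equation, m₀/m_f = exp(Δv / v_e) = exp(310 / 3194.8) = exp(0.0970) = 1.1019.
m₀ = m_f × 1.1019 = 4.46 × 1.1019 = 4.91447 t.

initial mass ≈ 4.91 t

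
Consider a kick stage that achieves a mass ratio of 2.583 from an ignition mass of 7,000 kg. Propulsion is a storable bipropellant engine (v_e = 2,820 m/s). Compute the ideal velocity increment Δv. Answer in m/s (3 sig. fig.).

Δv ≈ 2680 m/s

By the Tsiolkovsky rocket equation, Δv = v_e · ln(2.583) = 2820.0 × 0.9490 ≈ 2676.0 m/s.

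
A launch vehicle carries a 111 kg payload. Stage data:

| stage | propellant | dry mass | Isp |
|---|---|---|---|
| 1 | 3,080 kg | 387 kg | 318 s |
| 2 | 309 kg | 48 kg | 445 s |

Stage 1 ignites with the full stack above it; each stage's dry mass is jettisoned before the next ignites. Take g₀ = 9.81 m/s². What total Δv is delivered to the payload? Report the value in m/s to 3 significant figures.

Δv ≈ 9480 m/s

Ignition mass of stage 1 = 3,080+387 + 309+48 + 111 = 3,935 kg.
Stage 1: m₀ = 3,935 kg, m_f = 3,935 − 3,080 = 855 kg; Δv = 318×9.81×ln(4.602) = 3119.6×1.5266 ≈ 4762 m/s.
Stage 2: m₀ = 468 kg, m_f = 468 − 309 = 159 kg; Δv = 445×9.81×ln(2.943) = 4365.4×1.0796 ≈ 4713 m/s.
Total Δv = 4762 + 4713 = 9475 m/s.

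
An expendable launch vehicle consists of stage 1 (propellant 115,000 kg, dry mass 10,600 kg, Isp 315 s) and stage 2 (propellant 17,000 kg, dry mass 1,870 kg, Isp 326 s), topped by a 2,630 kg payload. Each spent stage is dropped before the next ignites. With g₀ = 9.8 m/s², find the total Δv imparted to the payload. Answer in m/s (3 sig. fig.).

Δv ≈ 9700 m/s

Ignition mass of stage 1 = 115,000+10,600 + 17,000+1,870 + 2,630 = 147,100 kg.
Stage 1: m₀ = 147,100 kg, m_f = 147,100 − 115,000 = 32,100 kg; Δv = 315×9.8×ln(4.583) = 3087.0×1.5223 ≈ 4699 m/s.
Stage 2: m₀ = 21,500 kg, m_f = 21,500 − 17,000 = 4,500 kg; Δv = 326×9.8×ln(4.778) = 3194.8×1.5640 ≈ 4997 m/s.
Total Δv = 4699 + 4997 = 9696 m/s.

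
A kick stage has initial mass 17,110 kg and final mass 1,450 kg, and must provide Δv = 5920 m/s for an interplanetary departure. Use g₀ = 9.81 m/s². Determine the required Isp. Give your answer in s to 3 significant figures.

ln(m₀/m_f) = ln(17110/1450) = ln(11.8) = 2.4681.
Rocket equation: v_e = Δv / ln(m₀/m_f) = 5920 / 2.4681 = 2398.6 m/s.
Isp = v_e / g₀ = 2398.6 / 9.81 = 244.5 s.

Isp ≈ 245 s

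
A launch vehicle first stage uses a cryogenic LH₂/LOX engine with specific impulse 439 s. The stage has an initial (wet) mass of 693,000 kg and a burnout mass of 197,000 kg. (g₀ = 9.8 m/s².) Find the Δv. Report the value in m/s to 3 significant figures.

v_e = Isp · g₀ = 439 × 9.8 = 4302.2 m/s.
By the Tsiolkovsky rocket equation, Δv = v_e · ln(m₀/m_f) = 4302.2 × ln(3.518) = 4302.2 × 1.2578 ≈ 5411.4 m/s.

Δv ≈ 5410 m/s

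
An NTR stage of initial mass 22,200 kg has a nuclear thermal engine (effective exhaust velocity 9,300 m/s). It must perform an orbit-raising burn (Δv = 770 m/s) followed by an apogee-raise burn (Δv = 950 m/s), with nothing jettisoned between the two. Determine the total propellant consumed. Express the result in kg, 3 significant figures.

total propellant consumed ≈ 3750 kg

After the first burn: m = 22200 × exp(−770/9300.0) = 22200 × 0.92054 = 20,436 kg.
After the second burn: m = 20,436 × exp(−950/9300.0) = 20,436 × 0.90289 = 18,451.5 kg.
Total propellant = m₀ − m_final = 22200 − 18,451.5 = 3,748.5 kg.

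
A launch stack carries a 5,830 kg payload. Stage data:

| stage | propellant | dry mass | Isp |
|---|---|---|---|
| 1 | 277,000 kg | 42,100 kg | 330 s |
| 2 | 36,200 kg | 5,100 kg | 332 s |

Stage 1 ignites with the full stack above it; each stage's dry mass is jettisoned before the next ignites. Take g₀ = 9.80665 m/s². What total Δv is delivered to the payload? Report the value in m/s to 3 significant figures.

Ignition mass of stage 1 = 277,000+42,100 + 36,200+5,100 + 5,830 = 366,230 kg.
Stage 1: m₀ = 366,230 kg, m_f = 366,230 − 277,000 = 89,230 kg; Δv = 330×9.80665×ln(4.104) = 3236.2×1.4120 ≈ 4570 m/s.
Stage 2: m₀ = 47,130 kg, m_f = 47,130 − 36,200 = 10,930 kg; Δv = 332×9.80665×ln(4.312) = 3255.8×1.4614 ≈ 4758 m/s.
Total Δv = 4570 + 4758 = 9328 m/s.

Δv ≈ 9330 m/s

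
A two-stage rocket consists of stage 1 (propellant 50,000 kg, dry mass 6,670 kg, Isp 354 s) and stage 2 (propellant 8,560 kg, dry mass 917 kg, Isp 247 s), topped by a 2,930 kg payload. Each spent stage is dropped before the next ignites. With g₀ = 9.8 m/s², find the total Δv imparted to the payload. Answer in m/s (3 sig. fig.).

Δv ≈ 7300 m/s

Ignition mass of stage 1 = 50,000+6,670 + 8,560+917 + 2,930 = 69,077 kg.
Stage 1: m₀ = 69,077 kg, m_f = 69,077 − 50,000 = 19,077 kg; Δv = 354×9.8×ln(3.621) = 3469.2×1.2867 ≈ 4464 m/s.
Stage 2: m₀ = 12,407 kg, m_f = 12,407 − 8,560 = 3,847 kg; Δv = 247×9.8×ln(3.225) = 2420.6×1.1710 ≈ 2834 m/s.
Total Δv = 4464 + 2834 = 7298 m/s.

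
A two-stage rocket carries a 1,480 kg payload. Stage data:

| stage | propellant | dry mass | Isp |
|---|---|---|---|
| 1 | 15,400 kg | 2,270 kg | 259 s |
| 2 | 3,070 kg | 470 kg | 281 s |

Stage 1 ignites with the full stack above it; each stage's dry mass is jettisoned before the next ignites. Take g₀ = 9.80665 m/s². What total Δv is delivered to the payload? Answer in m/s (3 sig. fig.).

Ignition mass of stage 1 = 15,400+2,270 + 3,070+470 + 1,480 = 22,690 kg.
Stage 1: m₀ = 22,690 kg, m_f = 22,690 − 15,400 = 7,290 kg; Δv = 259×9.80665×ln(3.112) = 2539.9×1.1354 ≈ 2884 m/s.
Stage 2: m₀ = 5,020 kg, m_f = 5,020 − 3,070 = 1,950 kg; Δv = 281×9.80665×ln(2.574) = 2755.7×0.9456 ≈ 2606 m/s.
Total Δv = 2884 + 2606 = 5490 m/s.

Δv ≈ 5490 m/s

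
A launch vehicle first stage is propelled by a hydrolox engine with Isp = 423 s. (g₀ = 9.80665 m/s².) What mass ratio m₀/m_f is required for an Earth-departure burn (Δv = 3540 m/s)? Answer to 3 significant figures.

mass ratio ≈ 2.35

v_e = Isp · g₀ = 423 × 9.80665 = 4148.2 m/s.
m₀/m_f = exp(Δv / v_e) = exp(3540 / 4148.2) = exp(0.8534) = 2.3476.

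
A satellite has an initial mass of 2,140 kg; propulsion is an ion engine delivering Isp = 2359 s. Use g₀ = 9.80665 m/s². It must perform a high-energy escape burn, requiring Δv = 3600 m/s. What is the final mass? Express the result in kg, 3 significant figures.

v_e = Isp · g₀ = 2359 × 9.80665 = 23133.9 m/s.
m₀/m_f = exp(Δv / v_e) = exp(3600 / 23133.9) = exp(0.1556) = 1.1684.
m_f = m₀ / 1.1684 = 2,140 / 1.1684 = 1,831.56 kg.

final mass ≈ 1830 kg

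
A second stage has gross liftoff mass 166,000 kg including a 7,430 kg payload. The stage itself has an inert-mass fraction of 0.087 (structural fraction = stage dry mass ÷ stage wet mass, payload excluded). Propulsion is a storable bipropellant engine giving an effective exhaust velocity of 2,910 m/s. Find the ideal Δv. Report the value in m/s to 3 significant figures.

Δv ≈ 5990 m/s

Stage wet mass = m₀ − payload = 166,000 − 7,430 = 158,570 kg.
Stage dry mass = ε × stage wet mass = 0.087 × 158,570 = 13,795.6 kg.
Burnout mass m_f = stage dry + payload = 13,795.6 + 7,430 = 21,225.6 kg.
From the ideal rocket equation, Δv = v_e · ln(166,000/21,225.6) = 2910.0 × ln(7.821) = 2910.0 × 2.0568 ≈ 5985 m/s.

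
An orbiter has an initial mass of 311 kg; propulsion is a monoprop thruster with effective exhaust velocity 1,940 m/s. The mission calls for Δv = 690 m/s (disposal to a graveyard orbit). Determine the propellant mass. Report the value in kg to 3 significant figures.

Using Δv = v_e ln(m₀/m_f): m₀/m_f = exp(Δv / v_e) = exp(690 / 1940.0) = exp(0.3557) = 1.4271.
m_f = 311 / 1.4271 = 217.924 kg, so propellant = m₀ − m_f = 311 − 217.924 = 93.076 kg.

propellant mass ≈ 93.1 kg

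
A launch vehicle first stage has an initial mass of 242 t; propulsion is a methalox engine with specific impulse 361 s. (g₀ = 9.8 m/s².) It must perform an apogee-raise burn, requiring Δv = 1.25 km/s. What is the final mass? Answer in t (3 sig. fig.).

final mass ≈ 170 t

v_e = Isp · g₀ = 361 × 9.8 = 3537.8 m/s.
Using Δv = v_e ln(m₀/m_f): m₀/m_f = exp(Δv / v_e) = exp(1250 / 3537.8) = exp(0.3533) = 1.4238.
m_f = m₀ / 1.4238 = 242 / 1.4238 = 169.968 t.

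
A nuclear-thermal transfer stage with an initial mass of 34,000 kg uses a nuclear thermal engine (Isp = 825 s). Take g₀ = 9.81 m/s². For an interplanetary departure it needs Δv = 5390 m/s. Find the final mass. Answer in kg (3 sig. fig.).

final mass ≈ 17500 kg

v_e = Isp · g₀ = 825 × 9.81 = 8093.2 m/s.
m₀/m_f = exp(Δv / v_e) = exp(5390 / 8093.2) = exp(0.6660) = 1.9464.
m_f = m₀ / 1.9464 = 34,000 / 1.9464 = 17,468.1 kg.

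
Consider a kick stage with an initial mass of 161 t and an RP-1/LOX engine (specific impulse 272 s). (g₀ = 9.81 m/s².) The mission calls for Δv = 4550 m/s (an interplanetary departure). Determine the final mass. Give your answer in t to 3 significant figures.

v_e = Isp · g₀ = 272 × 9.81 = 2668.3 m/s.
m₀/m_f = exp(Δv / v_e) = exp(4550 / 2668.3) = exp(1.7052) = 5.5024.
m_f = m₀ / 5.5024 = 161 / 5.5024 = 29.26 t.

final mass ≈ 29.3 t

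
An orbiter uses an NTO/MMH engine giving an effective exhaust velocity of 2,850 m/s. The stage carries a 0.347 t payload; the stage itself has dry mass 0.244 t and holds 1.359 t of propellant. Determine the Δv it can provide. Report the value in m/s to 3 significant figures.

m₀ = payload + dry + propellant = 0.347 + 0.244 + 1.359 = 1.95 t.
m_f = payload + dry = 0.347 + 0.244 = 0.591 t.
Δv = v_e · ln(m₀/m_f) = 2850.0 × ln(3.299) = 2850.0 × 1.1938 ≈ 3402.2 m/s.

Δv ≈ 3400 m/s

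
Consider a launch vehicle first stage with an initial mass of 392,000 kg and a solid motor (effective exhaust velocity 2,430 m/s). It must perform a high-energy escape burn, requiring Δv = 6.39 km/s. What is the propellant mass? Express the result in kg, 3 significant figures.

m₀/m_f = exp(Δv / v_e) = exp(6390 / 2430.0) = exp(2.6296) = 13.8686.
m_f = 392,000 / 13.8686 = 28,265.3 kg, so propellant = m₀ − m_f = 392,000 − 28,265.3 = 363,734.7 kg.

propellant mass ≈ 364000 kg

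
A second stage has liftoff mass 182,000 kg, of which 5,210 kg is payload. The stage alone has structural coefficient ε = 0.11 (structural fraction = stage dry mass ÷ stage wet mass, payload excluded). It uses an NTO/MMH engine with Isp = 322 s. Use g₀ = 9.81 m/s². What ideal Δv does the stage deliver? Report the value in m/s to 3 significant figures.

Δv ≈ 6310 m/s

Stage wet mass = m₀ − payload = 182,000 − 5,210 = 176,790 kg.
Stage dry mass = ε × stage wet mass = 0.11 × 176,790 = 19,446.9 kg.
Burnout mass m_f = stage dry + payload = 19,446.9 + 5,210 = 24,656.9 kg.
v_e = Isp · g₀ = 322 × 9.81 = 3158.8 m/s.
Rocket equation: Δv = v_e · ln(182,000/24,656.9) = 3158.8 × ln(7.381) = 3158.8 × 1.9989 ≈ 6314 m/s.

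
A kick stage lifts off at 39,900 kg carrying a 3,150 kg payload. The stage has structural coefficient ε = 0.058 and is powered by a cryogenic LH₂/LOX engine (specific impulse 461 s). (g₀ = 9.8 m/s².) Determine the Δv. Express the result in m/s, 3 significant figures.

Stage wet mass = m₀ − payload = 39,900 − 3,150 = 36,750 kg.
Stage dry mass = ε × stage wet mass = 0.058 × 36,750 = 2,131.5 kg.
Burnout mass m_f = stage dry + payload = 2,131.5 + 3,150 = 5,281.5 kg.
v_e = Isp · g₀ = 461 × 9.8 = 4517.8 m/s.
Δv = v_e · ln(39,900/5,281.5) = 4517.8 × ln(7.555) = 4517.8 × 2.0222 ≈ 9136 m/s.

Δv ≈ 9140 m/s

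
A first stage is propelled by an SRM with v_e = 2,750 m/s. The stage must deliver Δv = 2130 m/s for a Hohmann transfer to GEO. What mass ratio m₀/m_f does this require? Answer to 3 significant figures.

m₀/m_f = exp(Δv / v_e) = exp(2130 / 2750.0) = exp(0.7745) = 2.1696.

mass ratio ≈ 2.17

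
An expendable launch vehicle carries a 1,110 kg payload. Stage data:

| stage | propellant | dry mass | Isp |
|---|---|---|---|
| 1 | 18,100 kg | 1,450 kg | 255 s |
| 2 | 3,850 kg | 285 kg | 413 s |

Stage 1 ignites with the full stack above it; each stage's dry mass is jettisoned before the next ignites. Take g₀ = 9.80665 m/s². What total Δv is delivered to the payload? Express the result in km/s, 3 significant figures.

Δv ≈ 8.64 km/s

Ignition mass of stage 1 = 18,100+1,450 + 3,850+285 + 1,110 = 24,795 kg.
Stage 1: m₀ = 24,795 kg, m_f = 24,795 − 18,100 = 6,695 kg; Δv = 255×9.80665×ln(3.704) = 2500.7×1.3093 ≈ 3274 m/s.
Stage 2: m₀ = 5,245 kg, m_f = 5,245 − 3,850 = 1,395 kg; Δv = 413×9.80665×ln(3.76) = 4050.1×1.3244 ≈ 5364 m/s.
Total Δv = 3274 + 5364 = 8638 m/s.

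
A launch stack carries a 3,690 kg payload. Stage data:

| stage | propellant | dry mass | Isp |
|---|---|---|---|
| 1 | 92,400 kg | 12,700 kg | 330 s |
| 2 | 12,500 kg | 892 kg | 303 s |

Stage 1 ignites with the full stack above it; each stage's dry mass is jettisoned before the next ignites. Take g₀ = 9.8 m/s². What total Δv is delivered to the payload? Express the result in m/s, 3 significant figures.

Δv ≈ 8470 m/s

Ignition mass of stage 1 = 92,400+12,700 + 12,500+892 + 3,690 = 122,182 kg.
Stage 1: m₀ = 122,182 kg, m_f = 122,182 − 92,400 = 29,782 kg; Δv = 330×9.8×ln(4.103) = 3234.0×1.4116 ≈ 4565 m/s.
Stage 2: m₀ = 17,082 kg, m_f = 17,082 − 12,500 = 4,582 kg; Δv = 303×9.8×ln(3.728) = 2969.4×1.3159 ≈ 3907 m/s.
Total Δv = 4565 + 3907 = 8472 m/s.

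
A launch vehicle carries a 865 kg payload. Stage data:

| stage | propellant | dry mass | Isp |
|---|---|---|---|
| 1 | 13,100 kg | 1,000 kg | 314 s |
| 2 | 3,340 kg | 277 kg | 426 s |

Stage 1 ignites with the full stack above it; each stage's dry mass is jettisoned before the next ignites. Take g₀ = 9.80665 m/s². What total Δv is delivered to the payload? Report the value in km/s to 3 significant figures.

Δv ≈ 9.47 km/s

Ignition mass of stage 1 = 13,100+1,000 + 3,340+277 + 865 = 18,582 kg.
Stage 1: m₀ = 18,582 kg, m_f = 18,582 − 13,100 = 5,482 kg; Δv = 314×9.80665×ln(3.39) = 3079.3×1.2207 ≈ 3759 m/s.
Stage 2: m₀ = 4,482 kg, m_f = 4,482 − 3,340 = 1,142 kg; Δv = 426×9.80665×ln(3.925) = 4177.6×1.3673 ≈ 5712 m/s.
Total Δv = 3759 + 5712 = 9471 m/s.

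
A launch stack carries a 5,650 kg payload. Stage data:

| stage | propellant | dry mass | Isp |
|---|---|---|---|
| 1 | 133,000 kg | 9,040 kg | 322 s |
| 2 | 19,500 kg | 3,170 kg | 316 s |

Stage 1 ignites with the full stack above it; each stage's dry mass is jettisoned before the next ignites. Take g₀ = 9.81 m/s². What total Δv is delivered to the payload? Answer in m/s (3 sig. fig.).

Ignition mass of stage 1 = 133,000+9,040 + 19,500+3,170 + 5,650 = 170,360 kg.
Stage 1: m₀ = 170,360 kg, m_f = 170,360 − 133,000 = 37,360 kg; Δv = 322×9.81×ln(4.56) = 3158.8×1.5173 ≈ 4793 m/s.
Stage 2: m₀ = 28,320 kg, m_f = 28,320 − 19,500 = 8,820 kg; Δv = 316×9.81×ln(3.211) = 3100.0×1.1665 ≈ 3616 m/s.
Total Δv = 4793 + 3616 = 8409 m/s.

Δv ≈ 8410 m/s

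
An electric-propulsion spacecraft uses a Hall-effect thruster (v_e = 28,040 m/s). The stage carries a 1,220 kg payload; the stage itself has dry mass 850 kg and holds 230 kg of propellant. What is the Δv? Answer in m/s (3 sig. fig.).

Δv ≈ 2950 m/s

m₀ = payload + dry + propellant = 1,220 + 850 + 230 = 2,300 kg.
m_f = payload + dry = 1,220 + 850 = 2,070 kg.
Using Δv = v_e ln(m₀/m_f): Δv = v_e · ln(m₀/m_f) = 28040.0 × ln(1.111) = 28040.0 × 0.1054 ≈ 2954.3 m/s.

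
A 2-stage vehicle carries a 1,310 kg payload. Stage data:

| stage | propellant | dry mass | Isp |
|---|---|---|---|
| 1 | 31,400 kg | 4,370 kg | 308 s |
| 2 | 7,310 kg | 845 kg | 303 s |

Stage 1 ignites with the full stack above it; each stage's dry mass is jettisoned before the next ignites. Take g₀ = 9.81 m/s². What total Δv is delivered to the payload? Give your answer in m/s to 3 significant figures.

Δv ≈ 7980 m/s

Ignition mass of stage 1 = 31,400+4,370 + 7,310+845 + 1,310 = 45,235 kg.
Stage 1: m₀ = 45,235 kg, m_f = 45,235 − 31,400 = 13,835 kg; Δv = 308×9.81×ln(3.27) = 3021.5×1.1847 ≈ 3579 m/s.
Stage 2: m₀ = 9,465 kg, m_f = 9,465 − 7,310 = 2,155 kg; Δv = 303×9.81×ln(4.392) = 2972.4×1.4798 ≈ 4399 m/s.
Total Δv = 3579 + 4399 = 7978 m/s.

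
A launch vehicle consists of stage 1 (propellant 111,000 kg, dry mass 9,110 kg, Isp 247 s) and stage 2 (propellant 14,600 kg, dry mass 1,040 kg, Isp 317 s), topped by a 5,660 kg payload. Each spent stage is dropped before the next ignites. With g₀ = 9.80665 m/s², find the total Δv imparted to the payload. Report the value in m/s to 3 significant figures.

Δv ≈ 7320 m/s

Ignition mass of stage 1 = 111,000+9,110 + 14,600+1,040 + 5,660 = 141,410 kg.
Stage 1: m₀ = 141,410 kg, m_f = 141,410 − 111,000 = 30,410 kg; Δv = 247×9.80665×ln(4.65) = 2422.2×1.5369 ≈ 3723 m/s.
Stage 2: m₀ = 21,300 kg, m_f = 21,300 − 14,600 = 6,700 kg; Δv = 317×9.80665×ln(3.179) = 3108.7×1.1566 ≈ 3596 m/s.
Total Δv = 3723 + 3596 = 7319 m/s.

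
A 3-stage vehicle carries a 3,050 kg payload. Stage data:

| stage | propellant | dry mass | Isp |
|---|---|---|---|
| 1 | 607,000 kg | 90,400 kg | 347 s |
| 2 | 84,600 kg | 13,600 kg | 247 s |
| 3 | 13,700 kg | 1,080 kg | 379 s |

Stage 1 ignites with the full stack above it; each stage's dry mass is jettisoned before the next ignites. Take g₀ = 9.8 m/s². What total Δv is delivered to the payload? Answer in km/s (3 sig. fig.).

Δv ≈ 13.3 km/s

Ignition mass of stage 1 = 607,000+90,400 + 84,600+13,600 + 13,700+1,080 + 3,050 = 813,430 kg.
Stage 1: m₀ = 813,430 kg, m_f = 813,430 − 607,000 = 206,430 kg; Δv = 347×9.8×ln(3.94) = 3400.6×1.3713 ≈ 4663 m/s.
Stage 2: m₀ = 116,030 kg, m_f = 116,030 − 84,600 = 31,430 kg; Δv = 247×9.8×ln(3.692) = 2420.6×1.3061 ≈ 3162 m/s.
Stage 3: m₀ = 17,830 kg, m_f = 17,830 − 13,700 = 4,130 kg; Δv = 379×9.8×ln(4.317) = 3714.2×1.4626 ≈ 5432 m/s.
Total Δv = 4663 + 3162 + 5432 = 13257 m/s.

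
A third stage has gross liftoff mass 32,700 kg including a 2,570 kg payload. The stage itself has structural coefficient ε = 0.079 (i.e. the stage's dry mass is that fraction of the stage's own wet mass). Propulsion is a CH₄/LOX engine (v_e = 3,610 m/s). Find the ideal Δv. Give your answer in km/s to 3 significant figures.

Δv ≈ 6.82 km/s

Stage wet mass = m₀ − payload = 32,700 − 2,570 = 30,130 kg.
Stage dry mass = ε × stage wet mass = 0.079 × 30,130 = 2,380.27 kg.
Burnout mass m_f = stage dry + payload = 2,380.27 + 2,570 = 4,950.27 kg.
Δv = v_e · ln(32,700/4,950.27) = 3610.0 × ln(6.606) = 3610.0 × 1.8879 ≈ 6815 m/s.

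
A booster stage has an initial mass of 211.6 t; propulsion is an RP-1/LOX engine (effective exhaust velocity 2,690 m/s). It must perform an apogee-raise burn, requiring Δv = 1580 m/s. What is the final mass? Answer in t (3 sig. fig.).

m₀/m_f = exp(Δv / v_e) = exp(1580 / 2690.0) = exp(0.5874) = 1.7992.
m_f = m₀ / 1.7992 = 211.6 / 1.7992 = 117.608 t.

final mass ≈ 118 t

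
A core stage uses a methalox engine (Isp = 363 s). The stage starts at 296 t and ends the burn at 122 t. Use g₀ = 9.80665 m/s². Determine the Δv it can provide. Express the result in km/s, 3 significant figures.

Δv ≈ 3.16 km/s

v_e = Isp · g₀ = 363 × 9.80665 = 3559.8 m/s.
From the ideal rocket equation, Δv = v_e · ln(m₀/m_f) = 3559.8 × ln(2.426) = 3559.8 × 0.8863 ≈ 3155.2 m/s.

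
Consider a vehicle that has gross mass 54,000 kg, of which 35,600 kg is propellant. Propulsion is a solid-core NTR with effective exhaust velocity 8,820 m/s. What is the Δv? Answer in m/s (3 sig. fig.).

Δv ≈ 9500 m/s

m_f = m₀ − m_prop = 54,000 − 35,600 = 18,400 kg.
Using Δv = v_e ln(m₀/m_f): Δv = v_e · ln(m₀/m_f) = 8820.0 × ln(2.935) = 8820.0 × 1.0766 ≈ 9495.9 m/s.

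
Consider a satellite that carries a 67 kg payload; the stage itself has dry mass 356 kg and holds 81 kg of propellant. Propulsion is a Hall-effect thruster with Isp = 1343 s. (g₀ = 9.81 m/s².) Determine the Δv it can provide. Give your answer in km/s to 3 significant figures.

v_e = Isp · g₀ = 1343 × 9.81 = 13174.8 m/s.
m₀ = payload + dry + propellant = 67 + 356 + 81 = 504 kg.
m_f = payload + dry = 67 + 356 = 423 kg.
Δv = v_e · ln(m₀/m_f) = 13174.8 × ln(1.191) = 13174.8 × 0.1752 ≈ 2308.3 m/s.

Δv ≈ 2.31 km/s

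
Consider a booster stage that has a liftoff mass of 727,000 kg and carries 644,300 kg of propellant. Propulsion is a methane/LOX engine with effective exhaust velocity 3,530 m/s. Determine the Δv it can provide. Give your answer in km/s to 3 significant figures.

m_f = m₀ − m_prop = 727,000 − 644,300 = 82,700 kg.
Using Δv = v_e ln(m₀/m_f): Δv = v_e · ln(m₀/m_f) = 3530.0 × ln(8.791) = 3530.0 × 2.1737 ≈ 7673.2 m/s.

Δv ≈ 7.67 km/s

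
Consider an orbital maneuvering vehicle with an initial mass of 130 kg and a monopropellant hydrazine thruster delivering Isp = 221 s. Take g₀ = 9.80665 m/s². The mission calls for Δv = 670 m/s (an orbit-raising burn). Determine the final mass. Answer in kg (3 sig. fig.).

v_e = Isp · g₀ = 221 × 9.80665 = 2167.3 m/s.
m₀/m_f = exp(Δv / v_e) = exp(670 / 2167.3) = exp(0.3091) = 1.3623.
m_f = m₀ / 1.3623 = 130 / 1.3623 = 95.4269 kg.

final mass ≈ 95.4 kg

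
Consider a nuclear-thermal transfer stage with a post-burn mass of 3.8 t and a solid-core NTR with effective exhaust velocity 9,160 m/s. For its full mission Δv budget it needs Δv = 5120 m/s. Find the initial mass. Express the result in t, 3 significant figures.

initial mass ≈ 6.65 t

Rocket equation: m₀/m_f = exp(Δv / v_e) = exp(5120 / 9160.0) = exp(0.5590) = 1.7488.
m₀ = m_f × 1.7488 = 3.8 × 1.7488 = 6.64544 t.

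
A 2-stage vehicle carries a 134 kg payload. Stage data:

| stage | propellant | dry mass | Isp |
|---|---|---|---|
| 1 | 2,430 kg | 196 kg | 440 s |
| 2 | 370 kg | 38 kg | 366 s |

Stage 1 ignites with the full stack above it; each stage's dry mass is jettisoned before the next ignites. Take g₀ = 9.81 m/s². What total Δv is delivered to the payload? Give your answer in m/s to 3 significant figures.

Δv ≈ 10400 m/s

Ignition mass of stage 1 = 2,430+196 + 370+38 + 134 = 3,168 kg.
Stage 1: m₀ = 3,168 kg, m_f = 3,168 − 2,430 = 738 kg; Δv = 440×9.81×ln(4.293) = 4316.4×1.4569 ≈ 6289 m/s.
Stage 2: m₀ = 542 kg, m_f = 542 − 370 = 172 kg; Δv = 366×9.81×ln(3.151) = 3590.5×1.1478 ≈ 4121 m/s.
Total Δv = 6289 + 4121 = 10410 m/s.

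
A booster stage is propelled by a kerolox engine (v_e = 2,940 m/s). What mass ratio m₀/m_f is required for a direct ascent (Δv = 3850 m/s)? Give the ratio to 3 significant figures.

mass ratio ≈ 3.70

By the Tsiolkovsky rocket equation, m₀/m_f = exp(Δv / v_e) = exp(3850 / 2940.0) = exp(1.3095) = 3.7044.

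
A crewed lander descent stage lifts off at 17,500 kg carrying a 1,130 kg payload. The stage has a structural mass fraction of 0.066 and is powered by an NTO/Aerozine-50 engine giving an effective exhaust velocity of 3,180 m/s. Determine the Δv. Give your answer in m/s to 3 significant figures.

Δv ≈ 6580 m/s

Stage wet mass = m₀ − payload = 17,500 − 1,130 = 16,370 kg.
Stage dry mass = ε × stage wet mass = 0.066 × 16,370 = 1,080.42 kg.
Burnout mass m_f = stage dry + payload = 1,080.42 + 1,130 = 2,210.42 kg.
Rocket equation: Δv = v_e · ln(17,500/2,210.42) = 3180.0 × ln(7.917) = 3180.0 × 2.0690 ≈ 6579 m/s.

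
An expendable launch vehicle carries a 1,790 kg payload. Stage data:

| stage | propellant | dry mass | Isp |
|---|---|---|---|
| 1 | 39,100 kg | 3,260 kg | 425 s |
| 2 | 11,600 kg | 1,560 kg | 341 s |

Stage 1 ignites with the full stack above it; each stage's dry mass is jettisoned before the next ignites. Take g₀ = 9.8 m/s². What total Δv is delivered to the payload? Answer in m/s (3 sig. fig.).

Ignition mass of stage 1 = 39,100+3,260 + 11,600+1,560 + 1,790 = 57,310 kg.
Stage 1: m₀ = 57,310 kg, m_f = 57,310 − 39,100 = 18,210 kg; Δv = 425×9.8×ln(3.147) = 4165.0×1.1465 ≈ 4775 m/s.
Stage 2: m₀ = 14,950 kg, m_f = 14,950 − 11,600 = 3,350 kg; Δv = 341×9.8×ln(4.463) = 3341.8×1.4958 ≈ 4999 m/s.
Total Δv = 4775 + 4999 = 9774 m/s.

Δv ≈ 9770 m/s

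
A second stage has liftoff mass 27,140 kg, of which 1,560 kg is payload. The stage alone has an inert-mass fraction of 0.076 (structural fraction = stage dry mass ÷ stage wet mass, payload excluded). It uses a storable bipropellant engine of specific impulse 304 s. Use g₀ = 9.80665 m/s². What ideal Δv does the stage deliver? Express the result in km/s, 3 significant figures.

Stage wet mass = m₀ − payload = 27,140 − 1,560 = 25,580 kg.
Stage dry mass = ε × stage wet mass = 0.076 × 25,580 = 1,944.08 kg.
Burnout mass m_f = stage dry + payload = 1,944.08 + 1,560 = 3,504.08 kg.
v_e = Isp · g₀ = 304 × 9.80665 = 2981.2 m/s.
By the Tsiolkovsky rocket equation, Δv = v_e · ln(27,140/3,504.08) = 2981.2 × ln(7.745) = 2981.2 × 2.0471 ≈ 6103 m/s.

Δv ≈ 6.10 km/s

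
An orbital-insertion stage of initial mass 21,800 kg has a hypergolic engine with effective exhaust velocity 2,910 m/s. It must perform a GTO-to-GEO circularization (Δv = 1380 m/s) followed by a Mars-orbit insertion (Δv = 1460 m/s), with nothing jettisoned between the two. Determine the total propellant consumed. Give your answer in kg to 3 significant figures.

After the first burn: m = 21800 × exp(−1380/2910.0) = 21800 × 0.62237 = 13,567.7 kg.
After the second burn: m = 13,567.7 × exp(−1460/2910.0) = 13,567.7 × 0.60549 = 8,215.11 kg.
Total propellant = m₀ − m_final = 21800 − 8,215.11 = 13,584.89 kg.

total propellant consumed ≈ 13600 kg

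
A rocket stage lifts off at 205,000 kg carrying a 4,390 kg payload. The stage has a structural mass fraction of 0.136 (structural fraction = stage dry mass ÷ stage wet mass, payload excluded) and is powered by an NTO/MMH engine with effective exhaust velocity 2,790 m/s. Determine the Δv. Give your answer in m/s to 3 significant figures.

Stage wet mass = m₀ − payload = 205,000 − 4,390 = 200,610 kg.
Stage dry mass = ε × stage wet mass = 0.136 × 200,610 = 27,283 kg.
Burnout mass m_f = stage dry + payload = 27,283 + 4,390 = 31,673 kg.
Δv = v_e · ln(205,000/31,673) = 2790.0 × ln(6.472) = 2790.0 × 1.8675 ≈ 5210 m/s.

Δv ≈ 5210 m/s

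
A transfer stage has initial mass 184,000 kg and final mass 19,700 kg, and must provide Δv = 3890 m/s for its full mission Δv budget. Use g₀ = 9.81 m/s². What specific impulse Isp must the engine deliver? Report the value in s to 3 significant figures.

Isp ≈ 177 s

ln(m₀/m_f) = ln(184000/19700) = ln(9.34) = 2.2343.
v_e = Δv / ln(m₀/m_f) = 3890 / 2.2343 = 1741.0 m/s.
Isp = v_e / g₀ = 1741.0 / 9.81 = 177.5 s.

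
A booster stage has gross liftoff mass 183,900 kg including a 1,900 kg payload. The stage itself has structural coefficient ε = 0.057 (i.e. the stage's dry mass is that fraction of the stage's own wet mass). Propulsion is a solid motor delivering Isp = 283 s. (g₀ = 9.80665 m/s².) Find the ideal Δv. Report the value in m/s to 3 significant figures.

Stage wet mass = m₀ − payload = 183,900 − 1,900 = 182,000 kg.
Stage dry mass = ε × stage wet mass = 0.057 × 182,000 = 10,374 kg.
Burnout mass m_f = stage dry + payload = 10,374 + 1,900 = 12,274 kg.
v_e = Isp · g₀ = 283 × 9.80665 = 2775.3 m/s.
By the Tsiolkovsky rocket equation, Δv = v_e · ln(183,900/12,274) = 2775.3 × ln(14.98) = 2775.3 × 2.7069 ≈ 7512 m/s.

Δv ≈ 7510 m/s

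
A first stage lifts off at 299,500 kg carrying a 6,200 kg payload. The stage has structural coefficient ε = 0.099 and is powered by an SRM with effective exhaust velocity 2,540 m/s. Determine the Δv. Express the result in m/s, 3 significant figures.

Stage wet mass = m₀ − payload = 299,500 − 6,200 = 293,300 kg.
Stage dry mass = ε × stage wet mass = 0.099 × 293,300 = 29,036.7 kg.
Burnout mass m_f = stage dry + payload = 29,036.7 + 6,200 = 35,236.7 kg.
Rocket equation: Δv = v_e · ln(299,500/35,236.7) = 2540.0 × ln(8.5) = 2540.0 × 2.1400 ≈ 5436 m/s.

Δv ≈ 5440 m/s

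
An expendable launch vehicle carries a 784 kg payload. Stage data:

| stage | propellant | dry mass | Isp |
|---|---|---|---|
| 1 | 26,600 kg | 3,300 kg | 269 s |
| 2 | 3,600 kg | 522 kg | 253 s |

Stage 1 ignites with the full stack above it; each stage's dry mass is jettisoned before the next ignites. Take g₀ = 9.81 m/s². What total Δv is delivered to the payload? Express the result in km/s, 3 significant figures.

Δv ≈ 7.10 km/s

Ignition mass of stage 1 = 26,600+3,300 + 3,600+522 + 784 = 34,806 kg.
Stage 1: m₀ = 34,806 kg, m_f = 34,806 − 26,600 = 8,206 kg; Δv = 269×9.81×ln(4.242) = 2638.9×1.4449 ≈ 3813 m/s.
Stage 2: m₀ = 4,906 kg, m_f = 4,906 − 3,600 = 1,306 kg; Δv = 253×9.81×ln(3.757) = 2481.9×1.3235 ≈ 3285 m/s.
Total Δv = 3813 + 3285 = 7098 m/s.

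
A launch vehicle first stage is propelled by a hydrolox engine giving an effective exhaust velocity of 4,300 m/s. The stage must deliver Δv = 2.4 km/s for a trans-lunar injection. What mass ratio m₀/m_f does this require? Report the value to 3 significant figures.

m₀/m_f = exp(Δv / v_e) = exp(2400 / 4300.0) = exp(0.5581) = 1.7474.

mass ratio ≈ 1.75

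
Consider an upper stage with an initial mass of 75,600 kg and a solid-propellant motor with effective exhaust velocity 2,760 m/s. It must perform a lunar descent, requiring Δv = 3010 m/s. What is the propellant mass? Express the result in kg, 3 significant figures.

m₀/m_f = exp(Δv / v_e) = exp(3010 / 2760.0) = exp(1.0906) = 2.9760.
m_f = 75,600 / 2.9760 = 25,403.2 kg, so propellant = m₀ − m_f = 75,600 − 25,403.2 = 50,196.8 kg.

propellant mass ≈ 50200 kg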